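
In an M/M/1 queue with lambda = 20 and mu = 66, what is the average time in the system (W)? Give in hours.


W = 1/(mu - lambda) = 1/(66 - 20) = 0.0217 hours

0.0217 hours


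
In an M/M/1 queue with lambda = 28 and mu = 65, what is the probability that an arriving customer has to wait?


P(wait) = rho = lambda/mu = 28/65 = 0.4308

0.4308


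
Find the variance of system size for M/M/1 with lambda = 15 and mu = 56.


rho = 15/56; Var(N) = rho/(1-rho)^2 = 0.5

0.5


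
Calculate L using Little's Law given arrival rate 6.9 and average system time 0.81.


L = lambda * W = 6.9 * 0.81 = 5.59

5.59


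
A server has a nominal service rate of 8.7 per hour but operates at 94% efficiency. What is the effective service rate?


Effective rate = mu * efficiency = 8.7 * 0.94 = 8.18 per hour

8.18 per hour


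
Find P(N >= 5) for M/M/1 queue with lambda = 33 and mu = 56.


P(N >= 5) = rho^5 = (33/56)^5 = 0.0711

0.0711


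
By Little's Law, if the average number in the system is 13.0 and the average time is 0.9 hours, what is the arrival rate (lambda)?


lambda = L / W = 13.0 / 0.9 = 14.44 per hour

14.44 per hour


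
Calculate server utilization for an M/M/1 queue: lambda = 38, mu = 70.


rho = lambda/mu = 38/70 = 0.5429

0.5429


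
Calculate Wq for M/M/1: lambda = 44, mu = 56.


rho = 44/56; Wq = rho/(mu - lambda) = 0.0655 hours

0.0655 hours


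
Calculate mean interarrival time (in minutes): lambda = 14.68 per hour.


Mean interarrival time = 60/lambda = 60/14.68 = 4.09 minutes

4.09 minutes


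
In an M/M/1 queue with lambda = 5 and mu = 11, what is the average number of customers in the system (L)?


rho = 5/11; L = rho/(1-rho) = 0.83

0.83


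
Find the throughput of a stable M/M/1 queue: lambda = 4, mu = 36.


For a stable queue (lambda < mu), throughput = lambda = 4 per hour

4 per hour


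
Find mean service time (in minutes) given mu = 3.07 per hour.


Mean service time = 60/mu = 60/3.07 = 19.54 minutes

19.54 minutes


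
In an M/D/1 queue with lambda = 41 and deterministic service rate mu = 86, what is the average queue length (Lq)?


M/D/1: Lq = rho^2 / (2*(1-rho)) where rho = 41/86; Lq = 0.22

0.22


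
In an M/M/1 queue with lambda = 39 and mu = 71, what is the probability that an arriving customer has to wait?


P(wait) = rho = lambda/mu = 39/71 = 0.5493

0.5493


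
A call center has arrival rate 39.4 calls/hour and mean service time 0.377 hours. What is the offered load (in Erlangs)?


Offered load a = lambda * E[S] = 39.4 * 0.377 = 14.85 Erlangs

14.85 Erlangs


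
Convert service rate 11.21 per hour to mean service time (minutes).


Mean service time = 60/mu = 60/11.21 = 5.35 minutes

5.35 minutes


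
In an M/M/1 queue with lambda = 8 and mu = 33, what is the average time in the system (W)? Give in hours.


W = 1/(mu - lambda) = 1/(33 - 8) = 0.04 hours

0.04 hours


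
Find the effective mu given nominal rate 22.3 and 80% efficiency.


Effective rate = mu * efficiency = 22.3 * 0.8 = 17.84 per hour

17.84 per hour


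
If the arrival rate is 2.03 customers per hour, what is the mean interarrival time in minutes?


Mean interarrival time = 60/lambda = 60/2.03 = 29.56 minutes

29.56 minutes


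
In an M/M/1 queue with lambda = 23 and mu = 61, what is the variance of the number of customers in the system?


rho = 23/61; Var(N) = rho/(1-rho)^2 = 0.97

0.97


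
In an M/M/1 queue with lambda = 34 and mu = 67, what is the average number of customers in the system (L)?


rho = 34/67; L = rho/(1-rho) = 1.03

1.03


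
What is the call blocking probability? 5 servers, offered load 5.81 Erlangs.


B(N,A) = (A^N/N!) / sum(A^k/k!, k=0..N) with N=5, A=5.81 = 0.3469

0.3469


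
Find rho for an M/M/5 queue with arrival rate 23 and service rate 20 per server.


rho = lambda/(c*mu) = 23/(5*20) = 0.23

0.23


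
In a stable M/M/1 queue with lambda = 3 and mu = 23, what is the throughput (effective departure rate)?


For a stable queue (lambda < mu), throughput = lambda = 3 per hour

3 per hour


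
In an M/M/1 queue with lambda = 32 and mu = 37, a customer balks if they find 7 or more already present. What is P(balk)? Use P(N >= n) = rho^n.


P(N >= 7) = rho^7 = (32/37)^7 = 0.3619

0.3619


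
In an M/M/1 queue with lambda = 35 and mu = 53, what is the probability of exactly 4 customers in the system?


rho = 35/53; P(n) = (1-rho)*rho^n = (1-35/53)*(35/53)^4 = 0.0646

0.0646


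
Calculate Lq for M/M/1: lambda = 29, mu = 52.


rho = 29/52; Lq = rho^2/(1-rho) = 0.7

0.7


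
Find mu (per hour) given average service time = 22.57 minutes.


mu = 60 / avg_service_time = 60 / 22.57 = 2.66 per hour

2.66 per hour


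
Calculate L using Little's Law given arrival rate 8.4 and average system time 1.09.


L = lambda * W = 8.4 * 1.09 = 9.16

9.16


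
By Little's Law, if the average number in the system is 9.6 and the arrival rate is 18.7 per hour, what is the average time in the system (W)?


W = L / lambda = 9.6 / 18.7 = 0.5134 hours

0.5134 hours


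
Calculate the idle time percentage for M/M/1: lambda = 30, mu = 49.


Idle fraction = (1 - rho) * 100 = (1 - 30/49) * 100 = 38.8%

38.8%


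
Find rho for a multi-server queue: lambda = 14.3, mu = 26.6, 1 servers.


rho = lambda / (c * mu) = 14.3 / (1 * 26.6) = 0.5376

0.5376


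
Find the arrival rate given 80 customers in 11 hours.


lambda = total arrivals / time = 80 / 11 = 7.27 per hour

7.27 per hour


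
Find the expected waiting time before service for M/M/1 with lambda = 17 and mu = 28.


rho = 17/28; Wq = rho/(mu - lambda) = 0.0552 hours

0.0552 hours


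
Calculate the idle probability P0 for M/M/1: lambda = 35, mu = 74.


P0 = 1 - rho = 1 - 35/74 = 0.527

0.527


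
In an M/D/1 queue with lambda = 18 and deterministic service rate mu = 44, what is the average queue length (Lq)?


M/D/1: Lq = rho^2 / (2*(1-rho)) where rho = 18/44; Lq = 0.14

0.14


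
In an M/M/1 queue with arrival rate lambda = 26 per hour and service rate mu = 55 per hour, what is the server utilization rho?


rho = lambda/mu = 26/55 = 0.4727

0.4727


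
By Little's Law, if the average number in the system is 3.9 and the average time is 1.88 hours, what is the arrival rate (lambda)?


lambda = L / W = 3.9 / 1.88 = 2.07 per hour

2.07 per hour


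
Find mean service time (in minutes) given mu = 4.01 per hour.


Mean service time = 60/mu = 60/4.01 = 14.96 minutes

14.96 minutes


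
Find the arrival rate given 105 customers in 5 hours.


lambda = total arrivals / time = 105 / 5 = 21.0 per hour

21.0 per hour


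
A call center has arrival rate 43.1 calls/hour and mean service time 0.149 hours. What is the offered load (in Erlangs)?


Offered load a = lambda * E[S] = 43.1 * 0.149 = 6.42 Erlangs

6.42 Erlangs


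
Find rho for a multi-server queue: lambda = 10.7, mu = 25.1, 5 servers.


rho = lambda / (c * mu) = 10.7 / (5 * 25.1) = 0.0853

0.0853


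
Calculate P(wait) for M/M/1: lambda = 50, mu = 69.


P(wait) = rho = lambda/mu = 50/69 = 0.7246

0.7246


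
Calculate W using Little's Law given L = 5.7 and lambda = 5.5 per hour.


W = L / lambda = 5.7 / 5.5 = 1.0364 hours

1.0364 hours


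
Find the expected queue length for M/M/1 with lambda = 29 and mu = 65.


rho = 29/65; Lq = rho^2/(1-rho) = 0.36

0.36


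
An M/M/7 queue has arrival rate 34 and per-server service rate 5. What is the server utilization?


rho = lambda/(c*mu) = 34/(7*5) = 0.9714

0.9714


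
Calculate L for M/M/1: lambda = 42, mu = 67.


rho = 42/67; L = rho/(1-rho) = 1.68

1.68


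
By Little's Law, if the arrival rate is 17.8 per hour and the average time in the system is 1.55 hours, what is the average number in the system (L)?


L = lambda * W = 17.8 * 1.55 = 27.59

27.59


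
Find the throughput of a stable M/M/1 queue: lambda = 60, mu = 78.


For a stable queue (lambda < mu), throughput = lambda = 60 per hour

60 per hour


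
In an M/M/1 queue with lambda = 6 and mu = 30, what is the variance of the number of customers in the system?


rho = 6/30; Var(N) = rho/(1-rho)^2 = 0.31

0.31


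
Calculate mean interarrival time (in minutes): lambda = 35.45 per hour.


Mean interarrival time = 60/lambda = 60/35.45 = 1.69 minutes

1.69 minutes


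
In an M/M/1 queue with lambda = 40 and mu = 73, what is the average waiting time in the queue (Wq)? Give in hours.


rho = 40/73; Wq = rho/(mu - lambda) = 0.0166 hours

0.0166 hours


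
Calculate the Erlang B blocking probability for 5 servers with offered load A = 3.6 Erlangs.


B(N,A) = (A^N/N!) / sum(A^k/k!, k=0..N) with N=5, A=3.6 = 0.1631

0.1631


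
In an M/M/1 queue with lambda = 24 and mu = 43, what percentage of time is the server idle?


Idle fraction = (1 - rho) * 100 = (1 - 24/43) * 100 = 44.2%

44.2%


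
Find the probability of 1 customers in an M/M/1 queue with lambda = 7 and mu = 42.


rho = 7/42; P(n) = (1-rho)*rho^n = (1-7/42)*(7/42)^1 = 0.1389

0.1389


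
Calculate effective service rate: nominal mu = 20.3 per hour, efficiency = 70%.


Effective rate = mu * efficiency = 20.3 * 0.7 = 14.21 per hour

14.21 per hour


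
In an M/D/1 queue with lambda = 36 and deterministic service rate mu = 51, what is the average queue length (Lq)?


M/D/1: Lq = rho^2 / (2*(1-rho)) where rho = 36/51; Lq = 0.85

0.85


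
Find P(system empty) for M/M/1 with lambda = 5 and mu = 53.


P0 = 1 - rho = 1 - 5/53 = 0.9057

0.9057


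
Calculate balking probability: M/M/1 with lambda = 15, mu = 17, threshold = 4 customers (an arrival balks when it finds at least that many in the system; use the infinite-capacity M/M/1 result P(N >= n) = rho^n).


P(N >= 4) = rho^4 = (15/17)^4 = 0.6061

0.6061


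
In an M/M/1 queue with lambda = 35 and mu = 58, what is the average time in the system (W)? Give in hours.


W = 1/(mu - lambda) = 1/(58 - 35) = 0.0435 hours

0.0435 hours


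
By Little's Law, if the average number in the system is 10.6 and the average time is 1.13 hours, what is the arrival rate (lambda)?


lambda = L / W = 10.6 / 1.13 = 9.38 per hour

9.38 per hour


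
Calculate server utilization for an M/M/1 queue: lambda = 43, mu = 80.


rho = lambda/mu = 43/80 = 0.5375

0.5375


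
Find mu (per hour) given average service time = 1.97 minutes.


mu = 60 / avg_service_time = 60 / 1.97 = 30.46 per hour

30.46 per hour


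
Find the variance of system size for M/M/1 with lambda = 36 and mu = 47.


rho = 36/47; Var(N) = rho/(1-rho)^2 = 13.98

13.98


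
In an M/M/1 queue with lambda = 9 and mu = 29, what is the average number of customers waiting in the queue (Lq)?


rho = 9/29; Lq = rho^2/(1-rho) = 0.14

0.14


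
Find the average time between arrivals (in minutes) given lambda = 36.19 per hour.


Mean interarrival time = 60/lambda = 60/36.19 = 1.66 minutes

1.66 minutes


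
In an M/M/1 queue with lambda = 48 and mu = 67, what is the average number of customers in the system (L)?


rho = 48/67; L = rho/(1-rho) = 2.53

2.53


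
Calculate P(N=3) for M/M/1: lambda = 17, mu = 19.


rho = 17/19; P(n) = (1-rho)*rho^n = (1-17/19)*(17/19)^3 = 0.0754

0.0754


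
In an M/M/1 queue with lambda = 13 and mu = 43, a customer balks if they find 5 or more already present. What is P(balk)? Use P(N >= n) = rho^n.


P(N >= 5) = rho^5 = (13/43)^5 = 0.0025

0.0025


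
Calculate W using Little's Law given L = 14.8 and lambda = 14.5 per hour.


W = L / lambda = 14.8 / 14.5 = 1.0207 hours

1.0207 hours


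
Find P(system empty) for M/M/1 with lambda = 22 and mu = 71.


P0 = 1 - rho = 1 - 22/71 = 0.6901

0.6901


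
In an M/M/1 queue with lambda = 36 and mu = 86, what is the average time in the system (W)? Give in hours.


W = 1/(mu - lambda) = 1/(86 - 36) = 0.02 hours

0.02 hours


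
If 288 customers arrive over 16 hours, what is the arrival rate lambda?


lambda = total arrivals / time = 288 / 16 = 18.0 per hour

18.0 per hour


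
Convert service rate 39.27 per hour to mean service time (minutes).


Mean service time = 60/mu = 60/39.27 = 1.53 minutes

1.53 minutes


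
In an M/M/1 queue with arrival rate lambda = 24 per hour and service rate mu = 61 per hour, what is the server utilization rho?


rho = lambda/mu = 24/61 = 0.3934

0.3934


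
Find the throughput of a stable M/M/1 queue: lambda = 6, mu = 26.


For a stable queue (lambda < mu), throughput = lambda = 6 per hour

6 per hour


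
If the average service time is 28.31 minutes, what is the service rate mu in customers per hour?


mu = 60 / avg_service_time = 60 / 28.31 = 2.12 per hour

2.12 per hour


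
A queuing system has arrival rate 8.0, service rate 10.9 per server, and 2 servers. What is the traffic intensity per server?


rho = lambda / (c * mu) = 8.0 / (2 * 10.9) = 0.367

0.367


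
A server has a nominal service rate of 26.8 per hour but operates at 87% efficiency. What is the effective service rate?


Effective rate = mu * efficiency = 26.8 * 0.87 = 23.32 per hour

23.32 per hour


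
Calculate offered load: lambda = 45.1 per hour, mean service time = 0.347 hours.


Offered load a = lambda * E[S] = 45.1 * 0.347 = 15.65 Erlangs

15.65 Erlangs


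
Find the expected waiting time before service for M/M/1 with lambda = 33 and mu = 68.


rho = 33/68; Wq = rho/(mu - lambda) = 0.0139 hours

0.0139 hours


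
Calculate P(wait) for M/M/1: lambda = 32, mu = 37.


P(wait) = rho = lambda/mu = 32/37 = 0.8649

0.8649


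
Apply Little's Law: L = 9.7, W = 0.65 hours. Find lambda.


lambda = L / W = 9.7 / 0.65 = 14.92 per hour

14.92 per hour


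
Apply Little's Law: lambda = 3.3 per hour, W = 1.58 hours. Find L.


L = lambda * W = 3.3 * 1.58 = 5.21

5.21


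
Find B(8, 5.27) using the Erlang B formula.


B(N,A) = (A^N/N!) / sum(A^k/k!, k=0..N) with N=8, A=5.27 = 0.0831

0.0831


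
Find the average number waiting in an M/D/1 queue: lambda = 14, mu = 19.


M/D/1: Lq = rho^2 / (2*(1-rho)) where rho = 14/19; Lq = 1.03

1.03


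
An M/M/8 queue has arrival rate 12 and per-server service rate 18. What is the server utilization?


rho = lambda/(c*mu) = 12/(8*18) = 0.0833

0.0833


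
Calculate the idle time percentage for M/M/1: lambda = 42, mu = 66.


Idle fraction = (1 - rho) * 100 = (1 - 42/66) * 100 = 36.4%

36.4%


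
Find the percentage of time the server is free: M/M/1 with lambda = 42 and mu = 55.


Idle fraction = (1 - rho) * 100 = (1 - 42/55) * 100 = 23.6%

23.6%


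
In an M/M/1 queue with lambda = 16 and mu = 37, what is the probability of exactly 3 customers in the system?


rho = 16/37; P(n) = (1-rho)*rho^n = (1-16/37)*(16/37)^3 = 0.0459

0.0459


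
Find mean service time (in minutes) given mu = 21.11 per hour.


Mean service time = 60/mu = 60/21.11 = 2.84 minutes

2.84 minutes


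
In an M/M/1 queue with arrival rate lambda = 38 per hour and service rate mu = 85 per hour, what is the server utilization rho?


rho = lambda/mu = 38/85 = 0.4471

0.4471


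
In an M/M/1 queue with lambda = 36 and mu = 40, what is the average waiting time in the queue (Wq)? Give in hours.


rho = 36/40; Wq = rho/(mu - lambda) = 0.225 hours

0.225 hours


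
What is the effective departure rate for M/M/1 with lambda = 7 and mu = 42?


For a stable queue (lambda < mu), throughput = lambda = 7 per hour

7 per hour


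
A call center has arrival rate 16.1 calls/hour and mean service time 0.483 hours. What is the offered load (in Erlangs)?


Offered load a = lambda * E[S] = 16.1 * 0.483 = 7.78 Erlangs

7.78 Erlangs


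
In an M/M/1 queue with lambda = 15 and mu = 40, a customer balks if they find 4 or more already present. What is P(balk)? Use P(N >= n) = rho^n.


P(N >= 4) = rho^4 = (15/40)^4 = 0.0198

0.0198


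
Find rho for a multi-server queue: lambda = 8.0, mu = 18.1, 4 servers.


rho = lambda / (c * mu) = 8.0 / (4 * 18.1) = 0.1105

0.1105


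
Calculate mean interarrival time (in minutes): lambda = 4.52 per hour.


Mean interarrival time = 60/lambda = 60/4.52 = 13.27 minutes

13.27 minutes


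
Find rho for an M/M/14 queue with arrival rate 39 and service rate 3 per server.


rho = lambda/(c*mu) = 39/(14*3) = 0.9286

0.9286


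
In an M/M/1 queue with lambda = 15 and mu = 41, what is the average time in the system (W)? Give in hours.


W = 1/(mu - lambda) = 1/(41 - 15) = 0.0385 hours

0.0385 hours


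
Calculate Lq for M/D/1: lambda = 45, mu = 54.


M/D/1: Lq = rho^2 / (2*(1-rho)) where rho = 45/54; Lq = 2.08

2.08


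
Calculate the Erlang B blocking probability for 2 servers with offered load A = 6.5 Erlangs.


B(N,A) = (A^N/N!) / sum(A^k/k!, k=0..N) with N=2, A=6.5 = 0.738

0.738


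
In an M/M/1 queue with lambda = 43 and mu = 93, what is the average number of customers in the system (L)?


rho = 43/93; L = rho/(1-rho) = 0.86

0.86


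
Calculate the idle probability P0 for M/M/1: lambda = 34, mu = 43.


P0 = 1 - rho = 1 - 34/43 = 0.2093

0.2093


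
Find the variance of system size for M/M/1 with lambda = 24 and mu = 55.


rho = 24/55; Var(N) = rho/(1-rho)^2 = 1.37

1.37


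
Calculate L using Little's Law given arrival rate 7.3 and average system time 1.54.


L = lambda * W = 7.3 * 1.54 = 11.24

11.24


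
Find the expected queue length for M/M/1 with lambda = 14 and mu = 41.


rho = 14/41; Lq = rho^2/(1-rho) = 0.18

0.18


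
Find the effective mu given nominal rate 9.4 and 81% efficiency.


Effective rate = mu * efficiency = 9.4 * 0.81 = 7.61 per hour

7.61 per hour


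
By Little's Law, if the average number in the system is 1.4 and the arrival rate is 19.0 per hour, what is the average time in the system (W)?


W = L / lambda = 1.4 / 19.0 = 0.0737 hours

0.0737 hours


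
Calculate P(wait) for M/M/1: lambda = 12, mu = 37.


P(wait) = rho = lambda/mu = 12/37 = 0.3243

0.3243


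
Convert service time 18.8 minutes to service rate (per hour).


mu = 60 / avg_service_time = 60 / 18.8 = 3.19 per hour

3.19 per hour


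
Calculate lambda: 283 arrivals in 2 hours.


lambda = total arrivals / time = 283 / 2 = 141.5 per hour

141.5 per hour


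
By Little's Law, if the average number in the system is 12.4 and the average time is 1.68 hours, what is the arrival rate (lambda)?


lambda = L / W = 12.4 / 1.68 = 7.38 per hour

7.38 per hour


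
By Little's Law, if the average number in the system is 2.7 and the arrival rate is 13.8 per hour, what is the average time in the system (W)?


W = L / lambda = 2.7 / 13.8 = 0.1957 hours

0.1957 hours


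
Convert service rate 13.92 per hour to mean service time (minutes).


Mean service time = 60/mu = 60/13.92 = 4.31 minutes

4.31 minutes


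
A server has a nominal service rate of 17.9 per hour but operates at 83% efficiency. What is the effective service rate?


Effective rate = mu * efficiency = 17.9 * 0.83 = 14.86 per hour

14.86 per hour


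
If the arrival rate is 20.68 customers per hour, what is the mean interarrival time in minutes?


Mean interarrival time = 60/lambda = 60/20.68 = 2.9 minutes

2.9 minutes


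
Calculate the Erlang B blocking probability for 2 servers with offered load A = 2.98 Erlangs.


B(N,A) = (A^N/N!) / sum(A^k/k!, k=0..N) with N=2, A=2.98 = 0.5273

0.5273


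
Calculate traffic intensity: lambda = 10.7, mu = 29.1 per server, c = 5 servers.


rho = lambda / (c * mu) = 10.7 / (5 * 29.1) = 0.0735

0.0735


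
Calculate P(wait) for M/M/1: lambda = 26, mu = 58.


P(wait) = rho = lambda/mu = 26/58 = 0.4483

0.4483


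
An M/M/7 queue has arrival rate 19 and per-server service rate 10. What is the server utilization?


rho = lambda/(c*mu) = 19/(7*10) = 0.2714

0.2714


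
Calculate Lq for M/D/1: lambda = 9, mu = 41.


M/D/1: Lq = rho^2 / (2*(1-rho)) where rho = 9/41; Lq = 0.03

0.03


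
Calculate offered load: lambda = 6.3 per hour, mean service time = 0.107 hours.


Offered load a = lambda * E[S] = 6.3 * 0.107 = 0.67 Erlangs

0.67 Erlangs


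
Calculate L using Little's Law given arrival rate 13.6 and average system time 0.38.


L = lambda * W = 13.6 * 0.38 = 5.17

5.17


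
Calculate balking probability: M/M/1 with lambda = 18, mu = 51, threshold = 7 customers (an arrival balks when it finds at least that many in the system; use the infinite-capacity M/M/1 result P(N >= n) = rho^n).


P(N >= 7) = rho^7 = (18/51)^7 = 0.0007

0.0007


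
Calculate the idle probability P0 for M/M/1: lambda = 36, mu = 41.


P0 = 1 - rho = 1 - 36/41 = 0.122

0.122


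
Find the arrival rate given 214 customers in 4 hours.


lambda = total arrivals / time = 214 / 4 = 53.5 per hour

53.5 per hour


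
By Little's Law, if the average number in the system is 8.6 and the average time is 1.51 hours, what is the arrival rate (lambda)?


lambda = L / W = 8.6 / 1.51 = 5.7 per hour

5.7 per hour


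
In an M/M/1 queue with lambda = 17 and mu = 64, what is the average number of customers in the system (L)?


rho = 17/64; L = rho/(1-rho) = 0.36

0.36


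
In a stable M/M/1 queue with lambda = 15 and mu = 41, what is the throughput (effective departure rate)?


For a stable queue (lambda < mu), throughput = lambda = 15 per hour

15 per hour


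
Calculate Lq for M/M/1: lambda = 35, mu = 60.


rho = 35/60; Lq = rho^2/(1-rho) = 0.82

0.82


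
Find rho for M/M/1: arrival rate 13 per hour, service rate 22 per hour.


rho = lambda/mu = 13/22 = 0.5909

0.5909


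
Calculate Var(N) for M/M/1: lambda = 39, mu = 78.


rho = 39/78; Var(N) = rho/(1-rho)^2 = 2.0

2.0


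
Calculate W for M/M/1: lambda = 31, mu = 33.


W = 1/(mu - lambda) = 1/(33 - 31) = 0.5 hours

0.5 hours


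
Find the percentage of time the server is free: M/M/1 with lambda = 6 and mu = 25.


Idle fraction = (1 - rho) * 100 = (1 - 6/25) * 100 = 76.0%

76.0%


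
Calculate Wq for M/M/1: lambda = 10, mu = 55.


rho = 10/55; Wq = rho/(mu - lambda) = 0.004 hours

0.004 hours


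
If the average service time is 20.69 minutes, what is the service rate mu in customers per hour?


mu = 60 / avg_service_time = 60 / 20.69 = 2.9 per hour

2.9 per hour


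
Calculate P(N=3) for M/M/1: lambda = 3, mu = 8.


rho = 3/8; P(n) = (1-rho)*rho^n = (1-3/8)*(3/8)^3 = 0.033

0.033


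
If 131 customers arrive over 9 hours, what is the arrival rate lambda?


lambda = total arrivals / time = 131 / 9 = 14.56 per hour

14.56 per hour


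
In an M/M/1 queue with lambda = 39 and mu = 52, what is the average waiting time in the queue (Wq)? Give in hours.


rho = 39/52; Wq = rho/(mu - lambda) = 0.0577 hours

0.0577 hours


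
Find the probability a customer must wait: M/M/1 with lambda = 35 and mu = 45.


P(wait) = rho = lambda/mu = 35/45 = 0.7778

0.7778


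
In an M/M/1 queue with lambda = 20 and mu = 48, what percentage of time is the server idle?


Idle fraction = (1 - rho) * 100 = (1 - 20/48) * 100 = 58.3%

58.3%


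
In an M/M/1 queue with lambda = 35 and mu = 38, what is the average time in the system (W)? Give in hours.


W = 1/(mu - lambda) = 1/(38 - 35) = 0.3333 hours

0.3333 hours


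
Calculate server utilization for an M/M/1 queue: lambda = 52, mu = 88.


rho = lambda/mu = 52/88 = 0.5909

0.5909


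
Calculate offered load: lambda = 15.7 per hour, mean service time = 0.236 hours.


Offered load a = lambda * E[S] = 15.7 * 0.236 = 3.71 Erlangs

3.71 Erlangs


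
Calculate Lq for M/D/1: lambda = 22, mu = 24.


M/D/1: Lq = rho^2 / (2*(1-rho)) where rho = 22/24; Lq = 5.04

5.04


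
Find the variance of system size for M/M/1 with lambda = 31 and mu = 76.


rho = 31/76; Var(N) = rho/(1-rho)^2 = 1.16

1.16


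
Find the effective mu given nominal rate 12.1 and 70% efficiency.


Effective rate = mu * efficiency = 12.1 * 0.7 = 8.47 per hour

8.47 per hour


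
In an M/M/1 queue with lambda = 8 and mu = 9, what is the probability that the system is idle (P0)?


P0 = 1 - rho = 1 - 8/9 = 0.1111

0.1111


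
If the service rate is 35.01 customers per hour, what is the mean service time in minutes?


Mean service time = 60/mu = 60/35.01 = 1.71 minutes

1.71 minutes


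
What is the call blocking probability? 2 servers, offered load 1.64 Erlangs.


B(N,A) = (A^N/N!) / sum(A^k/k!, k=0..N) with N=2, A=1.64 = 0.3375

0.3375


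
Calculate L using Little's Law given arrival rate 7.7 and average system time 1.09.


L = lambda * W = 7.7 * 1.09 = 8.39

8.39


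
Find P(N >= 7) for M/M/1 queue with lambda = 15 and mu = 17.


P(N >= 7) = rho^7 = (15/17)^7 = 0.4164

0.4164


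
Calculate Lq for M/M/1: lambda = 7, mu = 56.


rho = 7/56; Lq = rho^2/(1-rho) = 0.02

0.02


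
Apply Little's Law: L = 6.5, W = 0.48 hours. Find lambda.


lambda = L / W = 6.5 / 0.48 = 13.54 per hour

13.54 per hour


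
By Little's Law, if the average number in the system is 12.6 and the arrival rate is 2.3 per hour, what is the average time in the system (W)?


W = L / lambda = 12.6 / 2.3 = 5.4783 hours

5.4783 hours


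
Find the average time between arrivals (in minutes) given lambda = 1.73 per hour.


Mean interarrival time = 60/lambda = 60/1.73 = 34.68 minutes

34.68 minutes


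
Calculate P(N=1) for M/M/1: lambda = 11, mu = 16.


rho = 11/16; P(n) = (1-rho)*rho^n = (1-11/16)*(11/16)^1 = 0.2148

0.2148


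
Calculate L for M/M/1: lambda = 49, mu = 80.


rho = 49/80; L = rho/(1-rho) = 1.58

1.58


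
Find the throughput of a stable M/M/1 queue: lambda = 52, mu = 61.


For a stable queue (lambda < mu), throughput = lambda = 52 per hour

52 per hour


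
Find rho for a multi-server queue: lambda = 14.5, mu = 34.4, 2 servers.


rho = lambda / (c * mu) = 14.5 / (2 * 34.4) = 0.2108

0.2108


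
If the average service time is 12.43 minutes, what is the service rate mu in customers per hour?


mu = 60 / avg_service_time = 60 / 12.43 = 4.83 per hour

4.83 per hour


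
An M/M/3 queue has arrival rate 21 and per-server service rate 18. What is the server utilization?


rho = lambda/(c*mu) = 21/(3*18) = 0.3889

0.3889


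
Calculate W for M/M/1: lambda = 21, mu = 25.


W = 1/(mu - lambda) = 1/(25 - 21) = 0.25 hours

0.25 hours


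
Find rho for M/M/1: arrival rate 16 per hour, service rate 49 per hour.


rho = lambda/mu = 16/49 = 0.3265

0.3265


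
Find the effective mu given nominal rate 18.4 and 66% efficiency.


Effective rate = mu * efficiency = 18.4 * 0.66 = 12.14 per hour

12.14 per hour


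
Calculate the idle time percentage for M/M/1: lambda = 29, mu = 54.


Idle fraction = (1 - rho) * 100 = (1 - 29/54) * 100 = 46.3%

46.3%


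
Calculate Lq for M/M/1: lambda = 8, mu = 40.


rho = 8/40; Lq = rho^2/(1-rho) = 0.05

0.05


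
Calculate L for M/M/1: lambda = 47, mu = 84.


rho = 47/84; L = rho/(1-rho) = 1.27

1.27


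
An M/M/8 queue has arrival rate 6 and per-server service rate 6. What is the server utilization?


rho = lambda/(c*mu) = 6/(8*6) = 0.125

0.125


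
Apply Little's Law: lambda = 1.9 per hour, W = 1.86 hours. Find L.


L = lambda * W = 1.9 * 1.86 = 3.53

3.53


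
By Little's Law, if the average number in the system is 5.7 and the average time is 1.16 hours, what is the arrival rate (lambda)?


lambda = L / W = 5.7 / 1.16 = 4.91 per hour

4.91 per hour


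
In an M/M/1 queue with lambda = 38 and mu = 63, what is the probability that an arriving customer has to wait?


P(wait) = rho = lambda/mu = 38/63 = 0.6032

0.6032


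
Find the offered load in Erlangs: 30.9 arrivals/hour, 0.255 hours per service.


Offered load a = lambda * E[S] = 30.9 * 0.255 = 7.88 Erlangs

7.88 Erlangs


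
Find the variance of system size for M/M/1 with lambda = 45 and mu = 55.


rho = 45/55; Var(N) = rho/(1-rho)^2 = 24.75

24.75


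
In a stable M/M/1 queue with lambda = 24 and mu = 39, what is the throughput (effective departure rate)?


For a stable queue (lambda < mu), throughput = lambda = 24 per hour

24 per hour


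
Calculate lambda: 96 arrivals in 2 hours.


lambda = total arrivals / time = 96 / 2 = 48.0 per hour

48.0 per hour


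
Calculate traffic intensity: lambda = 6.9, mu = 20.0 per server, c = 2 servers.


rho = lambda / (c * mu) = 6.9 / (2 * 20.0) = 0.1725

0.1725


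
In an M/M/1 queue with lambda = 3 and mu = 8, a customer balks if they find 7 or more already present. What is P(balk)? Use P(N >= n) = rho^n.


P(N >= 7) = rho^7 = (3/8)^7 = 0.001

0.001


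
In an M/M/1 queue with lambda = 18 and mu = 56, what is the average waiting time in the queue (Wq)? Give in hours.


rho = 18/56; Wq = rho/(mu - lambda) = 0.0085 hours

0.0085 hours


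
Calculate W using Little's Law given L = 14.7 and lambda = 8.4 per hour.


W = L / lambda = 14.7 / 8.4 = 1.75 hours

1.75 hours


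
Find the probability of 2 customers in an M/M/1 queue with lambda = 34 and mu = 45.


rho = 34/45; P(n) = (1-rho)*rho^n = (1-34/45)*(34/45)^2 = 0.1395

0.1395


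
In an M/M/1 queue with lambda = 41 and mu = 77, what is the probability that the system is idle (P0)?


P0 = 1 - rho = 1 - 41/77 = 0.4675

0.4675


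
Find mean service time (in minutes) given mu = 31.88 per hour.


Mean service time = 60/mu = 60/31.88 = 1.88 minutes

1.88 minutes


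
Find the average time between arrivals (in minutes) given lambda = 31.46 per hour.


Mean interarrival time = 60/lambda = 60/31.46 = 1.91 minutes

1.91 minutes


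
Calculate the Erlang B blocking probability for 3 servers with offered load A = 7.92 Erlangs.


B(N,A) = (A^N/N!) / sum(A^k/k!, k=0..N) with N=3, A=7.92 = 0.6727

0.6727


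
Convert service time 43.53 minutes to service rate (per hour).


mu = 60 / avg_service_time = 60 / 43.53 = 1.38 per hour

1.38 per hour


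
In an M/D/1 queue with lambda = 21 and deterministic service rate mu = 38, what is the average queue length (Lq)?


M/D/1: Lq = rho^2 / (2*(1-rho)) where rho = 21/38; Lq = 0.34

0.34


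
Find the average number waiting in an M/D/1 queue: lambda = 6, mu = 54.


M/D/1: Lq = rho^2 / (2*(1-rho)) where rho = 6/54; Lq = 0.01

0.01


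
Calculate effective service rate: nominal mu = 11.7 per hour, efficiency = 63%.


Effective rate = mu * efficiency = 11.7 * 0.63 = 7.37 per hour

7.37 per hour


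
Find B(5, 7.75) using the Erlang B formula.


B(N,A) = (A^N/N!) / sum(A^k/k!, k=0..N) with N=5, A=7.75 = 0.4663

0.4663


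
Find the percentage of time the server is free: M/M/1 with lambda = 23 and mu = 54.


Idle fraction = (1 - rho) * 100 = (1 - 23/54) * 100 = 57.4%

57.4%


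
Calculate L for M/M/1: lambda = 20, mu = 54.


rho = 20/54; L = rho/(1-rho) = 0.59

0.59


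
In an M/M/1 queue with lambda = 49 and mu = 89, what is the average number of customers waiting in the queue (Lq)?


rho = 49/89; Lq = rho^2/(1-rho) = 0.67

0.67


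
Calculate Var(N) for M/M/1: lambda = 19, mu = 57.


rho = 19/57; Var(N) = rho/(1-rho)^2 = 0.75

0.75


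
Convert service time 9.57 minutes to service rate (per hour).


mu = 60 / avg_service_time = 60 / 9.57 = 6.27 per hour

6.27 per hour


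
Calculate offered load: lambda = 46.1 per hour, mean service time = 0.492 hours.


Offered load a = lambda * E[S] = 46.1 * 0.492 = 22.68 Erlangs

22.68 Erlangs


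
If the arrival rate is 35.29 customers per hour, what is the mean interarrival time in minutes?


Mean interarrival time = 60/lambda = 60/35.29 = 1.7 minutes

1.7 minutes


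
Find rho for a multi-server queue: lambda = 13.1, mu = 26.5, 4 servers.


rho = lambda / (c * mu) = 13.1 / (4 * 26.5) = 0.1236

0.1236


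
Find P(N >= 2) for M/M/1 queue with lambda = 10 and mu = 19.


P(N >= 2) = rho^2 = (10/19)^2 = 0.277

0.277


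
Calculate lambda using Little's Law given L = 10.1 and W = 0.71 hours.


lambda = L / W = 10.1 / 0.71 = 14.23 per hour

14.23 per hour


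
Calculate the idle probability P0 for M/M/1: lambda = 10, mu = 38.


P0 = 1 - rho = 1 - 10/38 = 0.7368

0.7368


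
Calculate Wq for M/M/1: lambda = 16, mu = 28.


rho = 16/28; Wq = rho/(mu - lambda) = 0.0476 hours

0.0476 hours


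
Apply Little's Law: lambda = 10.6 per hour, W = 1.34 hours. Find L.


L = lambda * W = 10.6 * 1.34 = 14.2

14.2


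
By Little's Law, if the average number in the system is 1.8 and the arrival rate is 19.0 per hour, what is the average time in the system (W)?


W = L / lambda = 1.8 / 19.0 = 0.0947 hours

0.0947 hours


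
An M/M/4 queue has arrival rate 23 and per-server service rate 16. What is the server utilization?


rho = lambda/(c*mu) = 23/(4*16) = 0.3594

0.3594


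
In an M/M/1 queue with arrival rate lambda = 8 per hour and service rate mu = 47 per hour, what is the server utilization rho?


rho = lambda/mu = 8/47 = 0.1702

0.1702


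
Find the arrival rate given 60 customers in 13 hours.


lambda = total arrivals / time = 60 / 13 = 4.62 per hour

4.62 per hour


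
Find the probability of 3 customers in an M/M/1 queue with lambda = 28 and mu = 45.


rho = 28/45; P(n) = (1-rho)*rho^n = (1-28/45)*(28/45)^3 = 0.091

0.091


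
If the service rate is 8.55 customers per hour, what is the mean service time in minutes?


Mean service time = 60/mu = 60/8.55 = 7.02 minutes

7.02 minutes


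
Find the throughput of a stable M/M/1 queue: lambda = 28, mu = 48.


For a stable queue (lambda < mu), throughput = lambda = 28 per hour

28 per hour


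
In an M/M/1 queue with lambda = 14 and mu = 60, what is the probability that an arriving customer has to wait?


P(wait) = rho = lambda/mu = 14/60 = 0.2333

0.2333


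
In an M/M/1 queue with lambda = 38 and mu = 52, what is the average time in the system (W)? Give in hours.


W = 1/(mu - lambda) = 1/(52 - 38) = 0.0714 hours

0.0714 hours


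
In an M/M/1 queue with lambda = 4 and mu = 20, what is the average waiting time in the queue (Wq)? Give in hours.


rho = 4/20; Wq = rho/(mu - lambda) = 0.0125 hours

0.0125 hours


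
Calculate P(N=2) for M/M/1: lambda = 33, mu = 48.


rho = 33/48; P(n) = (1-rho)*rho^n = (1-33/48)*(33/48)^2 = 0.1477

0.1477


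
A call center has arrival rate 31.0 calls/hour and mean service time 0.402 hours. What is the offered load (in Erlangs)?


Offered load a = lambda * E[S] = 31.0 * 0.402 = 12.46 Erlangs

12.46 Erlangs


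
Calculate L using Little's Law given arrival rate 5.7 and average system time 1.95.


L = lambda * W = 5.7 * 1.95 = 11.12

11.12


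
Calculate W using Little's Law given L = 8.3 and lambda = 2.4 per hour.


W = L / lambda = 8.3 / 2.4 = 3.4583 hours

3.4583 hours


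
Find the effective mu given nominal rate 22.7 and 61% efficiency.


Effective rate = mu * efficiency = 22.7 * 0.61 = 13.85 per hour

13.85 per hour


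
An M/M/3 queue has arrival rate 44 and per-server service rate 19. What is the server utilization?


rho = lambda/(c*mu) = 44/(3*19) = 0.7719

0.7719


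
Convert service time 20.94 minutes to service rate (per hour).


mu = 60 / avg_service_time = 60 / 20.94 = 2.87 per hour

2.87 per hour


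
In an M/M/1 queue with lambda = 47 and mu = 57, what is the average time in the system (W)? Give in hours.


W = 1/(mu - lambda) = 1/(57 - 47) = 0.1 hours

0.1 hours


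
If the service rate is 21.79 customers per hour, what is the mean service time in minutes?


Mean service time = 60/mu = 60/21.79 = 2.75 minutes

2.75 minutes


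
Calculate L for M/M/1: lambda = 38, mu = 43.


rho = 38/43; L = rho/(1-rho) = 7.6

7.6


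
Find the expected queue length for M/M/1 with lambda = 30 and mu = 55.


rho = 30/55; Lq = rho^2/(1-rho) = 0.65

0.65


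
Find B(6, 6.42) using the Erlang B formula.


B(N,A) = (A^N/N!) / sum(A^k/k!, k=0..N) with N=6, A=6.42 = 0.2938

0.2938


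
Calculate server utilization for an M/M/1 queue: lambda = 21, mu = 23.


rho = lambda/mu = 21/23 = 0.913

0.913


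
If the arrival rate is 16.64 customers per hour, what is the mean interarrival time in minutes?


Mean interarrival time = 60/lambda = 60/16.64 = 3.61 minutes

3.61 minutes


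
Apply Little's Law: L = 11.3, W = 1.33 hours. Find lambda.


lambda = L / W = 11.3 / 1.33 = 8.5 per hour

8.5 per hour


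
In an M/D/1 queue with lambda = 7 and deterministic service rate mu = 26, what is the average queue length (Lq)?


M/D/1: Lq = rho^2 / (2*(1-rho)) where rho = 7/26; Lq = 0.05

0.05


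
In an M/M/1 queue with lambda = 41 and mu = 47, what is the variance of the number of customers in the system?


rho = 41/47; Var(N) = rho/(1-rho)^2 = 53.53

53.53


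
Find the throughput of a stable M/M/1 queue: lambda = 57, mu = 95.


For a stable queue (lambda < mu), throughput = lambda = 57 per hour

57 per hour


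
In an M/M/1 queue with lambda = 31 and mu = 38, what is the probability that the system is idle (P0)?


P0 = 1 - rho = 1 - 31/38 = 0.1842

0.1842


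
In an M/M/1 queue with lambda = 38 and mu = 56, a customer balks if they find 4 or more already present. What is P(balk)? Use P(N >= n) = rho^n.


P(N >= 4) = rho^4 = (38/56)^4 = 0.212

0.212


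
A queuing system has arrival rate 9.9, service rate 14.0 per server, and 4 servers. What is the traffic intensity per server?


rho = lambda / (c * mu) = 9.9 / (4 * 14.0) = 0.1768

0.1768


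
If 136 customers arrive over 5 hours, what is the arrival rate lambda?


lambda = total arrivals / time = 136 / 5 = 27.2 per hour

27.2 per hour


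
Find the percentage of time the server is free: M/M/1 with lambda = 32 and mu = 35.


Idle fraction = (1 - rho) * 100 = (1 - 32/35) * 100 = 8.6%

8.6%


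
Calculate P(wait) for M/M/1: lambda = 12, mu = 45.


P(wait) = rho = lambda/mu = 12/45 = 0.2667

0.2667


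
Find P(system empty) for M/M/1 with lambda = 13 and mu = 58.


P0 = 1 - rho = 1 - 13/58 = 0.7759

0.7759


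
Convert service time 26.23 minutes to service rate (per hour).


mu = 60 / avg_service_time = 60 / 26.23 = 2.29 per hour

2.29 per hour


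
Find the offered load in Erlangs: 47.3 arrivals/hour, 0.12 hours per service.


Offered load a = lambda * E[S] = 47.3 * 0.12 = 5.68 Erlangs

5.68 Erlangs


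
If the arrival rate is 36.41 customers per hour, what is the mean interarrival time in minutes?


Mean interarrival time = 60/lambda = 60/36.41 = 1.65 minutes

1.65 minutes


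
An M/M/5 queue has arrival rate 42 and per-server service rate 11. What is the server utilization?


rho = lambda/(c*mu) = 42/(5*11) = 0.7636

0.7636


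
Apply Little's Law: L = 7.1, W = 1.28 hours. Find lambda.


lambda = L / W = 7.1 / 1.28 = 5.55 per hour

5.55 per hour


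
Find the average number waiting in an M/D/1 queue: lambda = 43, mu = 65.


M/D/1: Lq = rho^2 / (2*(1-rho)) where rho = 43/65; Lq = 0.65

0.65


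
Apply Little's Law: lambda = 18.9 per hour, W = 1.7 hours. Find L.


L = lambda * W = 18.9 * 1.7 = 32.13

32.13


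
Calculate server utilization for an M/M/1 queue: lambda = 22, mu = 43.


rho = lambda/mu = 22/43 = 0.5116

0.5116


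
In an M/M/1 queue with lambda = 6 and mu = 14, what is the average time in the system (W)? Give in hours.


W = 1/(mu - lambda) = 1/(14 - 6) = 0.125 hours

0.125 hours
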